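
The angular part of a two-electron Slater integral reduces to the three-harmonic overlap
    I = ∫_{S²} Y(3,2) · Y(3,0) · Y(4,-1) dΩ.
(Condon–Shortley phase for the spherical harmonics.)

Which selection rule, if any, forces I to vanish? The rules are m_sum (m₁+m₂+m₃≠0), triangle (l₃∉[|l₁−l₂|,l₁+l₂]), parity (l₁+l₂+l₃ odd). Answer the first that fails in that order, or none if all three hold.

m_sum

m₁+m₂+m₃ = 2 + 0 − 1 = 1  ✗
triangle: |3−3|=0 ≤ l₃=4 ≤ 3+3=6
parity: l₁+l₂+l₃ = 10 is even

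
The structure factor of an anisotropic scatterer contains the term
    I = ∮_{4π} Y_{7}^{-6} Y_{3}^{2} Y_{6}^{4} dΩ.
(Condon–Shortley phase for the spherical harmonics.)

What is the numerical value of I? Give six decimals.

m-sum 0 ✓  L=16 even ✓  4≤6≤10 ✓
Π(2lᵢ+1) = 15×7×13 = 1365
triangle coeff Δ(7,3,6) = 1/2042040
Σ_t [1,3]: t=1:−1/207360 t=2:+1/57600 t=3:−1/207360 = 1/129600
(3j)²=168/12155 [(7 3 6; 0 0 0)], sign=+1
Σ_t [3,4]: t=3:−1/43545600 t=4:+1/8709120 = 1/10886400
(3j)²=8/357 [(7 3 6; -6 2 4)], sign=+1
⇒ 4πI² = 1344/3179
I = (+1)√(1344/3179/(4π)) = 0.18342116

0.183421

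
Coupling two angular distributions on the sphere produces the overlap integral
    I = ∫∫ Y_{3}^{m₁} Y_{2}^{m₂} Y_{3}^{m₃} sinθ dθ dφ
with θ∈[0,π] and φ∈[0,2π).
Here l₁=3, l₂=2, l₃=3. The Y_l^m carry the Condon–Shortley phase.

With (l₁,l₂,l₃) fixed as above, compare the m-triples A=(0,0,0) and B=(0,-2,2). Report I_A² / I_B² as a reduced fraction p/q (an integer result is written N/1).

4/5

Shared (l₁,l₂,l₃)=(3,2,3): N and (l;000)² cancel in I_A²/I_B².
A: Δ = 2!·4!·2!/9! = 1/3780; Racah Σ t=0..2: t=0:+1/24 t=1:−1/4 t=2:+1/24 = -1/6; ⇒ 3j(3 2 3; 0 0 0)² = 4/105, sgn +1
B: Δ = 2!·4!·2!/9! = 1/3780; Racah Σ t=0..0: t=0:+1/24 = 1/24; ⇒ 3j(3 2 3; 0 -2 2)² = 1/21, sgn -1
I_A²/I_B² = (4/105)/(1/21) = 4/5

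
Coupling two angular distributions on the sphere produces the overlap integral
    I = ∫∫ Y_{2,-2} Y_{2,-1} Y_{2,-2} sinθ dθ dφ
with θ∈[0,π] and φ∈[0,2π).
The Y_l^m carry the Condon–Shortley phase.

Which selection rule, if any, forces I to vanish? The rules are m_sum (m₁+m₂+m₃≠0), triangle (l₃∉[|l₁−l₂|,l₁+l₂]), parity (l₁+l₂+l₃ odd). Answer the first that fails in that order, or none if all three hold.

m_sum

Σmᵢ = -5  ✗
l₃∈[|l₁−l₂|,l₁+l₂]=[0,4], have l₃=2
Σlᵢ = 6 ⇒ even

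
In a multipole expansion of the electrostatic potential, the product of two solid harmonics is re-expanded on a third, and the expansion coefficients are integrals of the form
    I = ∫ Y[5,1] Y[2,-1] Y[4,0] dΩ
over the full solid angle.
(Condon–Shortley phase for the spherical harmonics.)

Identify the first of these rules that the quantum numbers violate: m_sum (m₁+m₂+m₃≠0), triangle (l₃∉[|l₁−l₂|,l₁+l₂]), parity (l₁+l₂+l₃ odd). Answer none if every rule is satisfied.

parity

Σmᵢ = 0  ✓
l₃∈[|l₁−l₂|,l₁+l₂]=[3,7], have l₃=4  ✓
Σlᵢ = 11 ⇒ odd  ✗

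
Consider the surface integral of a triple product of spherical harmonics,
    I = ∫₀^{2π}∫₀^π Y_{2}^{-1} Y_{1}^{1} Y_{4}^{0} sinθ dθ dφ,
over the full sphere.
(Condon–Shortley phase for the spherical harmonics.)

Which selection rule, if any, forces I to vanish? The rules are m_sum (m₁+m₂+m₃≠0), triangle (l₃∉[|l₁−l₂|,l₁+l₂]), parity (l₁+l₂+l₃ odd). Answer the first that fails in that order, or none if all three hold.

azimuthal sum: -1 + 1 + 0 = 0  ✓
1 ≤ 4 ≤ 3 (triangle on l)  ✗
L = 2 + 1 + 4 = 7 (odd)

triangle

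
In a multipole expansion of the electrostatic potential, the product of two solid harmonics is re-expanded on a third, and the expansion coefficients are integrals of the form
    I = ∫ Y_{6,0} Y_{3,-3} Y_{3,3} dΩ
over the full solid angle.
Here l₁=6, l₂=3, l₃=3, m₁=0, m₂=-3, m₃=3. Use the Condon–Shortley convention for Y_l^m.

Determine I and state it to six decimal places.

Rules hold: Σm=0, L=12 even, 3≤3≤9.
N = 13·7·7 = 637
Δ = 6!·6!·0!/13! = 1/12012
Racah Σ t=3..3: t=3:−1/1296 = -1/1296
⇒ 3j(6 3 3; 0 0 0)² = 100/3003, sgn +1
Racah Σ t=0..0: t=0:+1/518400 = 1/518400
⇒ 3j(6 3 3; 0 -3 3)² = 1/12012, sgn +1
4πI² = N·(3j₀)²·(3jₘ)² = 25/14157
I = +1·√(0.00176591/4π) = 0.01185440

0.011854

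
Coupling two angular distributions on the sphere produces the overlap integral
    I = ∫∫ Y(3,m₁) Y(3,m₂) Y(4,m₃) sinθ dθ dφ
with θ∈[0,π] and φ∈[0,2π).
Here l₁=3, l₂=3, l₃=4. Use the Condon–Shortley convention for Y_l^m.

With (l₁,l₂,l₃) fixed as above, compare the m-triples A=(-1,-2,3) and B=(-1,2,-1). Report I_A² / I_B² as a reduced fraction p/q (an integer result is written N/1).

7/16

Same 3,3,4: normalisation and zero-m 3j drop out of the ratio.
A: Δ: 2! 4! 4! / 11! → 1/34650; sum: t=0:+1/288 t=1:−1/144 = -1/288; 3j²(3 3 4; -1 -2 3) = Δ·Π!·Σ² = 1/99  (sign +1)
B: Δ: 2! 4! 4! / 11! → 1/34650; sum: t=1:−1/144 t=2:+1/48 = 1/72; 3j²(3 3 4; -1 2 -1) = Δ·Π!·Σ² = 16/693  (sign -1)
I_A²/I_B² = (1/99)/(16/693) = 7/16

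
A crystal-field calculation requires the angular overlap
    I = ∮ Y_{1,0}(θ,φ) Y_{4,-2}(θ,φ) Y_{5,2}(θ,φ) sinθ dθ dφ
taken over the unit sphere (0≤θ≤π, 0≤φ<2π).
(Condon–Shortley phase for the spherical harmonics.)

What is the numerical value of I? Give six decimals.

Checks pass: Σm=0; 10 even; l₃=5∈[3,5].
(2·1+1)(2·4+1)(2·5+1) = 297
Δ: 0! 2! 8! / 11! → 1/495
sum: t=0:+1/576 = 1/576
3j²(1 4 5; 0 0 0) = Δ·Π!·Σ² = 5/99  (sign -1)
sum: t=0:+1/1440 = 1/1440
3j²(1 4 5; 0 -2 2) = Δ·Π!·Σ² = 7/165  (sign -1)
combine: 4πI² = 297·5/99·7/165 = 7/11
take √, sign +1: I = 0.22503380

0.225034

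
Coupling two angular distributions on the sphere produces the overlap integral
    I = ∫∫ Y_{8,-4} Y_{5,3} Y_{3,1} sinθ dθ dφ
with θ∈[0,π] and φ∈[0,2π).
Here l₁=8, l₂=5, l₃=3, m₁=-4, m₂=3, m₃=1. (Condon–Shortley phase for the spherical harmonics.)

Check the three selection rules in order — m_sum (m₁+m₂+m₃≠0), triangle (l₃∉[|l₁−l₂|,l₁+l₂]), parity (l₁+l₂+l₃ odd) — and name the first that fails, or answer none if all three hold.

azimuthal sum: -4 + 3 + 1 = 0  ✓
3 ≤ 3 ≤ 13 (triangle on l)  ✓
L = 8 + 5 + 3 = 16 (even)  ✓

none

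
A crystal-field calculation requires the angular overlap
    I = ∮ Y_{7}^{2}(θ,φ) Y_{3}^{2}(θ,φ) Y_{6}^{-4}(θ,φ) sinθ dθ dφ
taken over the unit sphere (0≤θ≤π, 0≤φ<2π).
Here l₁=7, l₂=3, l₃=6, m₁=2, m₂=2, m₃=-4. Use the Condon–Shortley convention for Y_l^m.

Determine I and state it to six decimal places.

-0.153384

Checks pass: Σm=0; 16 even; l₃=6∈[4,10].
(2·7+1)(2·3+1)(2·6+1) = 1365
Δ: 4! 10! 2! / 17! → 1/2042040
sum: t=1:−1/207360 t=2:+1/57600 t=3:−1/207360 = 1/129600
3j²(7 3 6; 0 0 0) = Δ·Π!·Σ² = 168/12155  (sign +1)
sum: t=3:−1/967680 t=4:+1/8709120 = -1/1088640
3j²(7 3 6; 2 2 -4) = Δ·Π!·Σ² = 800/51051  (sign -1)
combine: 4πI² = 1365·168/12155·800/51051 = 134400/454597
take √, sign -1: I = -0.15338448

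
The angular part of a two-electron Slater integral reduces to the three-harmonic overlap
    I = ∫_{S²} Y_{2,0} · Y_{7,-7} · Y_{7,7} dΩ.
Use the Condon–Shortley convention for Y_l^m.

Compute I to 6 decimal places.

0.259734

Rules hold: Σm=0, L=16 even, 5≤7≤9.
N = 5·15·15 = 1125
Δ = 2!·2!·12!/17! = 1/185640
Racah Σ t=0..2: t=0:+1/2419200 t=1:−1/518400 t=2:+1/2419200 = -1/907200
⇒ 3j(2 7 7; 0 0 0)² = 56/3315, sgn +1
Racah Σ t=0..0: t=0:+1/1916006400 = 1/1916006400
⇒ 3j(2 7 7; 0 -7 7)² = 91/2040, sgn +1
4πI² = N·(3j₀)²·(3jₘ)² = 245/289
I = +1·√(0.847751/4π) = 0.25973423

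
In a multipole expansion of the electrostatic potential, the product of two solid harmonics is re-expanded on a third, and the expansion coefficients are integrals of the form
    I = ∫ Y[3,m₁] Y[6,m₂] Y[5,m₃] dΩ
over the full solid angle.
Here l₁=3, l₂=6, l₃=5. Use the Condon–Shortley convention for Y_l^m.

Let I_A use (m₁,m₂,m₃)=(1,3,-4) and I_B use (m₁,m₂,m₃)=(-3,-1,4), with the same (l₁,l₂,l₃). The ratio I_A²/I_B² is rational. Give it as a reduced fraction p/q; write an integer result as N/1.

6/1

l's match ⇒ only the (l;m) 3-j factors differ between A and B.
A: triangle coeff Δ(3,6,5) = 1/675675; Σ_t [1,2]: t=1:−1/241920 t=2:+1/40320 = 1/48384; (3j)²=24/1001 [(3 6 5; 1 3 -4)], sign=-1
B: triangle coeff Δ(3,6,5) = 1/675675; Σ_t [4,4]: t=4:+1/241920 = 1/241920; (3j)²=4/1001 [(3 6 5; -3 -1 4)], sign=-1
I_A²/I_B² = (24/1001)/(4/1001) = 6/1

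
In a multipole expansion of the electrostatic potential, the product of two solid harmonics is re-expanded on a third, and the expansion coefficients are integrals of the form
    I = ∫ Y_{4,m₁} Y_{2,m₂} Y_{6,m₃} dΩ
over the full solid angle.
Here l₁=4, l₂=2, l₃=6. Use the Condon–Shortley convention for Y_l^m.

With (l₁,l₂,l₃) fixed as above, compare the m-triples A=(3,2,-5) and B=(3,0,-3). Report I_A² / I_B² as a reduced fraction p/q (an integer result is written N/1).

Shared (l₁,l₂,l₃)=(4,2,6): N and (l;000)² cancel in I_A²/I_B².
A: Δ = 0!·8!·4!/13! = 1/6435; Racah Σ t=0..0: t=0:+1/120960 = 1/120960; ⇒ 3j(4 2 6; 3 2 -5)² = 2/39, sgn -1
B: Δ = 0!·8!·4!/13! = 1/6435; Racah Σ t=0..0: t=0:+1/20160 = 1/20160; ⇒ 3j(4 2 6; 3 0 -3)² = 12/715, sgn -1
I_A²/I_B² = (2/39)/(12/715) = 55/18

55/18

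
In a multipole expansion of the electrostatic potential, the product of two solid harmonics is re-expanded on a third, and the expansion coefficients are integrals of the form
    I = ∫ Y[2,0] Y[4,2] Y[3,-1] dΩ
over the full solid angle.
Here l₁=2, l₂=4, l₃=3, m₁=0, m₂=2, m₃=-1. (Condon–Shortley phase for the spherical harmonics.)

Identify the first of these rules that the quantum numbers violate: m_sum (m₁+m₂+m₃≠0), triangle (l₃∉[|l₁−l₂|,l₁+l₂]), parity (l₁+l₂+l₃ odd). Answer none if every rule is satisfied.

Σmᵢ = 1  ✗
l₃∈[|l₁−l₂|,l₁+l₂]=[2,6], have l₃=3
Σlᵢ = 9 ⇒ odd

m_sum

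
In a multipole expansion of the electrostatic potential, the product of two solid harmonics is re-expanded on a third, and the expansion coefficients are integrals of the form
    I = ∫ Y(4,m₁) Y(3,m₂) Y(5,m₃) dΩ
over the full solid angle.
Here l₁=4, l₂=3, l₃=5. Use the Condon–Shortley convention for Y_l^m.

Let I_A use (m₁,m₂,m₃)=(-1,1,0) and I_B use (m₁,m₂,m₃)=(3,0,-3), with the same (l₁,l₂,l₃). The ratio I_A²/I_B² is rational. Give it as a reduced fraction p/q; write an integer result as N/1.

5/588

l's match ⇒ only the (l;m) 3-j factors differ between A and B.
A: triangle coeff Δ(4,3,5) = 1/180180; Σ_t [0,2]: t=0:+1/5760 t=1:−1/288 t=2:+1/288 = 1/5760; (3j)²=1/12012 [(4 3 5; -1 1 0)], sign=-1
B: triangle coeff Δ(4,3,5) = 1/180180; Σ_t [0,1]: t=0:+1/1440 t=1:−1/2880 = 1/2880; (3j)²=7/715 [(4 3 5; 3 0 -3)], sign=+1
I_A²/I_B² = (1/12012)/(7/715) = 5/588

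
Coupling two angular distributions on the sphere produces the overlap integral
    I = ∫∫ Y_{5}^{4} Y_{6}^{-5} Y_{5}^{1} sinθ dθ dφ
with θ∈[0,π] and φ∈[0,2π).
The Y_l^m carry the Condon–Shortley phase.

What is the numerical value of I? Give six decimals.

Checks pass: Σm=0; 16 even; l₃=5∈[1,11].
(2·5+1)(2·6+1)(2·5+1) = 1573
Δ: 6! 4! 6! / 17! → 1/28588560
sum: t=1:−1/345600 t=2:+1/13824 t=3:−1/5184 t=4:+1/13824 t=5:−1/345600 = -7/129600
3j²(5 6 5; 0 0 0) = Δ·Π!·Σ² = 80/7293  (sign +1)
sum: t=0:+1/518400 t=1:−1/2073600 = 1/691200
3j²(5 6 5; 4 -5 1) = Δ·Π!·Σ² = 81/4420  (sign +1)
combine: 4πI² = 1573·80/7293·81/4420 = 1188/3757
take √, sign +1: I = 0.15862904

0.158629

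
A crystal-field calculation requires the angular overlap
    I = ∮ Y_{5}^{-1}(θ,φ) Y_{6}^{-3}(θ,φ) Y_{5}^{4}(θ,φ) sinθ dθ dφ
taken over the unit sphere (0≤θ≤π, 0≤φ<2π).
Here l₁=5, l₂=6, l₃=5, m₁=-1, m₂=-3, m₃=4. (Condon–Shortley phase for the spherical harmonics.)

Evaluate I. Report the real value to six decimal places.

Rules hold: Σm=0, L=16 even, 1≤5≤11.
N = 11·13·11 = 1573
Δ = 6!·4!·6!/17! = 1/28588560
Racah Σ t=1..5: t=1:−1/345600 t=2:+1/13824 t=3:−1/5184 t=4:+1/13824 t=5:−1/345600 = -7/129600
⇒ 3j(5 6 5; 0 0 0)² = 80/7293, sgn +1
Racah Σ t=2..3: t=2:+1/138240 t=3:−1/155520 = 1/1244160
⇒ 3j(5 6 5; -1 -3 4)² = 3/9724, sgn -1
4πI² = N·(3j₀)²·(3jₘ)² = 20/3757
I = -1·√(0.0053234/4π) = -0.02058209

-0.020582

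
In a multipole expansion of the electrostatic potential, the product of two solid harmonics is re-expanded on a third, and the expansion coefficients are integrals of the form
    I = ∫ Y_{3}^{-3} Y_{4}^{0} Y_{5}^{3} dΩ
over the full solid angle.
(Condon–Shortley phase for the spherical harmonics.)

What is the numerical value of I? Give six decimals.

0.196280

Rules hold: Σm=0, L=12 even, 1≤5≤7.
N = 7·9·11 = 693
Δ = 2!·4!·6!/13! = 1/180180
Racah Σ t=0..2: t=0:+1/576 t=1:−1/144 t=2:+1/576 = -1/288
⇒ 3j(3 4 5; 0 0 0)² = 20/1001, sgn +1
Racah Σ t=2..2: t=2:+1/2304 = 1/2304
⇒ 3j(3 4 5; -3 0 3)² = 5/143, sgn +1
4πI² = N·(3j₀)²·(3jₘ)² = 900/1859
I = +1·√(0.484131/4π) = 0.19628026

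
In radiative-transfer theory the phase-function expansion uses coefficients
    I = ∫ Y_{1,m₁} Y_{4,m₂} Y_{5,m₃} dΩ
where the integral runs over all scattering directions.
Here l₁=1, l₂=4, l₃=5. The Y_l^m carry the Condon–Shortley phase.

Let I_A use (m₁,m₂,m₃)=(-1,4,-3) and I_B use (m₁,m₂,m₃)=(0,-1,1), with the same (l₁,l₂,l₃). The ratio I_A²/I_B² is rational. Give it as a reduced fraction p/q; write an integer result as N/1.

1/24

l's match ⇒ only the (l;m) 3-j factors differ between A and B.
A: triangle coeff Δ(1,4,5) = 1/495; Σ_t [0,0]: t=0:+1/80640 = 1/80640; (3j)²=1/495 [(1 4 5; -1 4 -3)], sign=+1
B: triangle coeff Δ(1,4,5) = 1/495; Σ_t [0,0]: t=0:+1/720 = 1/720; (3j)²=8/165 [(1 4 5; 0 -1 1)], sign=+1
I_A²/I_B² = (1/495)/(8/165) = 1/24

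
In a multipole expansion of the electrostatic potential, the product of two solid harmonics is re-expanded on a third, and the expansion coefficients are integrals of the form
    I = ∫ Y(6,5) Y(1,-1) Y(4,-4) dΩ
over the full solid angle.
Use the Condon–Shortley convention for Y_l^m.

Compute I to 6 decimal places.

0.000000

l₃=4 ∉ [5,7] — triangle fails ⇒ I = 0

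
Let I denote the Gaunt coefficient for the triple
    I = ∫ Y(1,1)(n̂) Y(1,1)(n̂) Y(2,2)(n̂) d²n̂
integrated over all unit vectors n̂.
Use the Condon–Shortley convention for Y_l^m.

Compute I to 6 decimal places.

Σmᵢ = 4 ≠ 0, so the φ-integral vanishes; I = 0

0.000000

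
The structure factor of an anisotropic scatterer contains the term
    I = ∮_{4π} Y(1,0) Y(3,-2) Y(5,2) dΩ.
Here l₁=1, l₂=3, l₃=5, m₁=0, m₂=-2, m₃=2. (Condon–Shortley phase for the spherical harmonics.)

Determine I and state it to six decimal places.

0.000000

triangle: need 2≤l₃≤4, have 5; I=0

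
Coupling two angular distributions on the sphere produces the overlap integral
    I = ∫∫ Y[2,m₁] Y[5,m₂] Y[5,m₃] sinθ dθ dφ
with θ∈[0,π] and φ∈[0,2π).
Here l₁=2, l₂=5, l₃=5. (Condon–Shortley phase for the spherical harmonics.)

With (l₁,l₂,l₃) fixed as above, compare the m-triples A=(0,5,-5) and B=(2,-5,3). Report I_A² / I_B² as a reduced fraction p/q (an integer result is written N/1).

Same 2,5,5: normalisation and zero-m 3j drop out of the ratio.
A: Δ: 2! 2! 8! / 13! → 1/38610; sum: t=2:+1/161280 = 1/161280; 3j²(2 5 5; 0 5 -5) = Δ·Π!·Σ² = 15/286  (sign +1)
B: Δ: 2! 2! 8! / 13! → 1/38610; sum: t=0:+1/161280 = 1/161280; 3j²(2 5 5; 2 -5 3) = Δ·Π!·Σ² = 1/143  (sign +1)
I_A²/I_B² = (15/286)/(1/143) = 15/2

15/2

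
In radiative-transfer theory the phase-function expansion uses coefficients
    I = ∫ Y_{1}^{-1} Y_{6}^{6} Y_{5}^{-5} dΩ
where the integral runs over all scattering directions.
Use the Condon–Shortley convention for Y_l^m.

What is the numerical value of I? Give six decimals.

0.331940

m-sum 0 ✓  L=12 even ✓  5≤5≤7 ✓
Π(2lᵢ+1) = 3×13×11 = 429
triangle coeff Δ(1,6,5) = 1/858
Σ_t [1,1]: t=1:−1/14400 = -1/14400
(3j)²=6/143 [(1 6 5; 0 0 0)], sign=+1
Σ_t [2,2]: t=2:+1/7257600 = 1/7257600
(3j)²=1/13 [(1 6 5; -1 6 -5)], sign=+1
⇒ 4πI² = 18/13
I = (+1)√(18/13/(4π)) = 0.33194004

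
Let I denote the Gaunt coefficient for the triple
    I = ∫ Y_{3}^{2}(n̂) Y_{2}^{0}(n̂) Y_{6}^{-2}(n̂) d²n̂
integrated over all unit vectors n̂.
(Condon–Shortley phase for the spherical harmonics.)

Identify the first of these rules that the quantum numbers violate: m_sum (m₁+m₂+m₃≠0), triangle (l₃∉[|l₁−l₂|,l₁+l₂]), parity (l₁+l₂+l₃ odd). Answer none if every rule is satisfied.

Σmᵢ = 0  ✓
l₃∈[|l₁−l₂|,l₁+l₂]=[1,5], have l₃=6  ✗
Σlᵢ = 11 ⇒ odd

triangle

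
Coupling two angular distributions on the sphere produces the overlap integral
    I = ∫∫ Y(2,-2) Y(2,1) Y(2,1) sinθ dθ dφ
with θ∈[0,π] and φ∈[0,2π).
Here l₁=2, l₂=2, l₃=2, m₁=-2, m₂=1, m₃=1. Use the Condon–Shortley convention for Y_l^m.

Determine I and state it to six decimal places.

0.220728

Rules hold: Σm=0, L=6 even, 0≤2≤4.
N = 5·5·5 = 125
Δ = 2!·2!·2!/7! = 1/630
Racah Σ t=0..2: t=0:+1/8 t=1:−1/1 t=2:+1/8 = -3/4
⇒ 3j(2 2 2; 0 0 0)² = 2/35, sgn -1
Racah Σ t=2..2: t=2:+1/4 = 1/4
⇒ 3j(2 2 2; -2 1 1)² = 3/35, sgn -1
4πI² = N·(3j₀)²·(3jₘ)² = 30/49
I = +1·√(0.612245/4π) = 0.22072812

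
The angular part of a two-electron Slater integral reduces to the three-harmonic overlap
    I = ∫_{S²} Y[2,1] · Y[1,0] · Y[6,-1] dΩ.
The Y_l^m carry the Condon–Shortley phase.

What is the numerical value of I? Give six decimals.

0.000000

|2−1|≤6≤2+1 violated ⇒ I = 0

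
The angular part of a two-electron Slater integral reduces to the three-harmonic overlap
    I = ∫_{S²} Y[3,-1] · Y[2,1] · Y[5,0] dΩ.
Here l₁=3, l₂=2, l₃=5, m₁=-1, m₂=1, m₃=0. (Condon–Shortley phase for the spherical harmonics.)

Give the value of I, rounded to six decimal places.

0.169433

Rules hold: Σm=0, L=10 even, 1≤5≤5.
N = 7·5·11 = 385
Δ = 0!·6!·4!/11! = 1/2310
Racah Σ t=0..0: t=0:+1/144 = 1/144
⇒ 3j(3 2 5; 0 0 0)² = 10/231, sgn -1
Racah Σ t=0..0: t=0:+1/288 = 1/288
⇒ 3j(3 2 5; -1 1 0)² = 5/231, sgn -1
4πI² = N·(3j₀)²·(3jₘ)² = 250/693
I = +1·√(0.36075/4π) = 0.16943318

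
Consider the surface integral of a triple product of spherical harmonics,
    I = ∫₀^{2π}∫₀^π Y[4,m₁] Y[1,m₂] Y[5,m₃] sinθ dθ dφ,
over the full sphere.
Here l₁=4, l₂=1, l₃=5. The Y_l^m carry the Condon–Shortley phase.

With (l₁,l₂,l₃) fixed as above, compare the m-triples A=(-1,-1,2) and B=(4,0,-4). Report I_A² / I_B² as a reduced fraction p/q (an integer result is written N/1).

Shared (l₁,l₂,l₃)=(4,1,5): N and (l;000)² cancel in I_A²/I_B².
A: Δ = 0!·8!·2!/11! = 1/495; Racah Σ t=0..0: t=0:+1/1440 = 1/1440; ⇒ 3j(4 1 5; -1 -1 2)² = 7/165, sgn -1
B: Δ = 0!·8!·2!/11! = 1/495; Racah Σ t=0..0: t=0:+1/40320 = 1/40320; ⇒ 3j(4 1 5; 4 0 -4)² = 1/55, sgn -1
I_A²/I_B² = (7/165)/(1/55) = 7/3

7/3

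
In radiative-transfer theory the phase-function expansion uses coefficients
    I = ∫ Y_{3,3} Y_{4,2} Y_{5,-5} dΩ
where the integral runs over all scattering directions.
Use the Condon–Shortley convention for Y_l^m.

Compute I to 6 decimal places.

m-sum 0 ✓  L=12 even ✓  1≤5≤7 ✓
Π(2lᵢ+1) = 7×9×11 = 693
triangle coeff Δ(3,4,5) = 1/180180
Σ_t [0,2]: t=0:+1/576 t=1:−1/144 t=2:+1/576 = -1/288
(3j)²=20/1001 [(3 4 5; 0 0 0)], sign=+1
Σ_t [0,0]: t=0:+1/34560 = 1/34560
(3j)²=5/286 [(3 4 5; 3 2 -5)], sign=+1
⇒ 4πI² = 450/1859
I = (+1)√(450/1859/(4π)) = 0.13879110

0.138791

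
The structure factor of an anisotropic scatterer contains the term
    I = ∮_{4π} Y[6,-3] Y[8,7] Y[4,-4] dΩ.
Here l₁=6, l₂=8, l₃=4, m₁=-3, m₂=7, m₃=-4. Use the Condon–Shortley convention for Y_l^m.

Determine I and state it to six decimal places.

0.176610

Checks pass: Σm=0; 18 even; l₃=4∈[2,14].
(2·6+1)(2·8+1)(2·4+1) = 1989
Δ: 10! 2! 6! / 19! → 1/23279256
sum: t=4:+1/1658880 t=5:−1/518400 t=6:+1/1658880 = -1/1382400
3j²(6 8 4; 0 0 0) = Δ·Π!·Σ² = 504/46189  (sign -1)
sum: t=9:−1/522547200 = -1/522547200
3j²(6 8 4; -3 7 -4) = Δ·Π!·Σ² = 35/1938  (sign -1)
combine: 4πI² = 1989·504/46189·35/1938 = 26460/67507
take √, sign +1: I = 0.17661012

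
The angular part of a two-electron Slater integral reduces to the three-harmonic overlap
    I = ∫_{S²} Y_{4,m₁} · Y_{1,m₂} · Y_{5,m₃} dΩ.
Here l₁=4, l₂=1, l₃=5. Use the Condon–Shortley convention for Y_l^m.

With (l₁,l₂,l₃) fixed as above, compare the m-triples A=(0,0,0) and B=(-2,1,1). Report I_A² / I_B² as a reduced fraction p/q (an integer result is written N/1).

l's match ⇒ only the (l;m) 3-j factors differ between A and B.
A: triangle coeff Δ(4,1,5) = 1/495; Σ_t [0,0]: t=0:+1/576 = 1/576; (3j)²=5/99 [(4 1 5; 0 0 0)], sign=-1
B: triangle coeff Δ(4,1,5) = 1/495; Σ_t [0,0]: t=0:+1/2880 = 1/2880; (3j)²=2/165 [(4 1 5; -2 1 1)], sign=+1
I_A²/I_B² = (5/99)/(2/165) = 25/6

25/6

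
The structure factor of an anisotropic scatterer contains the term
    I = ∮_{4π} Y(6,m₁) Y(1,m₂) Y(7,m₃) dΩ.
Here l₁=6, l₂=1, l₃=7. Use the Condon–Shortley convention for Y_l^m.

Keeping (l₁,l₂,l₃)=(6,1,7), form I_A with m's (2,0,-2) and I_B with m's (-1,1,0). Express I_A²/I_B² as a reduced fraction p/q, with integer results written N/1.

Same 6,1,7: normalisation and zero-m 3j drop out of the ratio.
A: Δ: 0! 12! 2! / 15! → 1/1365; sum: t=0:+1/967680 = 1/967680; 3j²(6 1 7; 2 0 -2) = Δ·Π!·Σ² = 3/91  (sign -1)
B: Δ: 0! 12! 2! / 15! → 1/1365; sum: t=0:+1/1209600 = 1/1209600; 3j²(6 1 7; -1 1 0) = Δ·Π!·Σ² = 1/65  (sign -1)
I_A²/I_B² = (3/91)/(1/65) = 15/7

15/7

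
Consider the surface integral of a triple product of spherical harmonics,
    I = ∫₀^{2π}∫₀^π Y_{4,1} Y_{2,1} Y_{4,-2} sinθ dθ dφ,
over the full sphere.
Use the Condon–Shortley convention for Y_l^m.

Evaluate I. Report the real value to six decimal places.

0.127700

m-sum 0 ✓  L=10 even ✓  2≤4≤6 ✓
Π(2lᵢ+1) = 9×5×9 = 405
triangle coeff Δ(4,2,4) = 1/13860
Σ_t [0,2]: t=0:+1/192 t=1:−1/36 t=2:+1/192 = -5/288
(3j)²=20/693 [(4 2 4; 0 0 0)], sign=-1
Σ_t [1,2]: t=1:−1/96 t=2:+1/240 = -1/160
(3j)²=27/1540 [(4 2 4; 1 1 -2)], sign=-1
⇒ 4πI² = 1215/5929
I = (+1)√(1215/5929/(4π)) = 0.12770047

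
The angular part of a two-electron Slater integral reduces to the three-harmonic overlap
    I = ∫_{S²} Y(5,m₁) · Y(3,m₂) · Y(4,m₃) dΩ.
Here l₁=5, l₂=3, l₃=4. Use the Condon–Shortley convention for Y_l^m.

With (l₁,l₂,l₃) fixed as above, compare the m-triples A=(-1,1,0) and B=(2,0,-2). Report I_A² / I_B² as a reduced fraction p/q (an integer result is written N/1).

Same 5,3,4: normalisation and zero-m 3j drop out of the ratio.
A: Δ: 4! 6! 2! / 13! → 1/180180; sum: t=2:+1/384 t=3:−1/216 t=4:+1/2304 = -11/6912; 3j²(5 3 4; -1 1 0) = Δ·Π!·Σ² = 11/1638  (sign -1)
B: Δ: 4! 6! 2! / 13! → 1/180180; sum: t=1:−1/576 t=2:+1/480 t=3:−1/8640 = 1/4320; 3j²(5 3 4; 2 0 -2) = Δ·Π!·Σ² = 1/2145  (sign +1)
I_A²/I_B² = (11/1638)/(1/2145) = 605/42

605/42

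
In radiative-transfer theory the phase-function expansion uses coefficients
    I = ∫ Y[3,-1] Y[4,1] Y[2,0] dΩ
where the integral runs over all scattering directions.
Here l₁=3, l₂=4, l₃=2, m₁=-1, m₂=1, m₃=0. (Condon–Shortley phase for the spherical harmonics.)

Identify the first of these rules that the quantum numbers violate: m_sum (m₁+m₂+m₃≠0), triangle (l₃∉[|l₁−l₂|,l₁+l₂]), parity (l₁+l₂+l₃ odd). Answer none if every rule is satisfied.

parity

azimuthal sum: -1 + 1 + 0 = 0  ✓
1 ≤ 2 ≤ 7 (triangle on l)  ✓
L = 3 + 4 + 2 = 9 (odd)  ✗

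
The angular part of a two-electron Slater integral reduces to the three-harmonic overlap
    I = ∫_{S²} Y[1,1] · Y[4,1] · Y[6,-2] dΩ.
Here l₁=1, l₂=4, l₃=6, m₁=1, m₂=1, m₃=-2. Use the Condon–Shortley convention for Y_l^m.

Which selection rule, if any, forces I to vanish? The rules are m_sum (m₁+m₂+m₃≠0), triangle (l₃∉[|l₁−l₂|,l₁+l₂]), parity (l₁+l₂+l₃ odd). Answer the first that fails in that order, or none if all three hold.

triangle

m₁+m₂+m₃ = 1 + 1 − 2 = 0  ✓
triangle: |1−4|=3 ≤ l₃=6 ≤ 1+4=5  ✗
parity: l₁+l₂+l₃ = 11 is odd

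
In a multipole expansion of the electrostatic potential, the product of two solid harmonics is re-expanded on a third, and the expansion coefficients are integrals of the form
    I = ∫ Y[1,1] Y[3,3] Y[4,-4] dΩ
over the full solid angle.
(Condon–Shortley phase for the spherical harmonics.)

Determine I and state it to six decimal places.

0.325735

Checks pass: Σm=0; 8 even; l₃=4∈[2,4].
(2·1+1)(2·3+1)(2·4+1) = 189
Δ: 0! 2! 6! / 9! → 1/252
sum: t=0:+1/36 = 1/36
3j²(1 3 4; 0 0 0) = Δ·Π!·Σ² = 4/63  (sign +1)
sum: t=0:+1/1440 = 1/1440
3j²(1 3 4; 1 3 -4) = Δ·Π!·Σ² = 1/9  (sign +1)
combine: 4πI² = 189·4/63·1/9 = 4/3
take √, sign +1: I = 0.32573501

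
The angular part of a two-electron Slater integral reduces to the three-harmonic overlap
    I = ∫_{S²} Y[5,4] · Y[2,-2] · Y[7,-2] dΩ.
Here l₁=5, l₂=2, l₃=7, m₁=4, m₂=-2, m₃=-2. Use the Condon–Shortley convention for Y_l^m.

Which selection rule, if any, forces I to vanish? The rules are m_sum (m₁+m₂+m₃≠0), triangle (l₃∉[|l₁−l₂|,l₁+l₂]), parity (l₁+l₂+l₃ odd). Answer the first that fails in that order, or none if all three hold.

none

Σmᵢ = 0  ✓
l₃∈[|l₁−l₂|,l₁+l₂]=[3,7], have l₃=7  ✓
Σlᵢ = 14 ⇒ even  ✓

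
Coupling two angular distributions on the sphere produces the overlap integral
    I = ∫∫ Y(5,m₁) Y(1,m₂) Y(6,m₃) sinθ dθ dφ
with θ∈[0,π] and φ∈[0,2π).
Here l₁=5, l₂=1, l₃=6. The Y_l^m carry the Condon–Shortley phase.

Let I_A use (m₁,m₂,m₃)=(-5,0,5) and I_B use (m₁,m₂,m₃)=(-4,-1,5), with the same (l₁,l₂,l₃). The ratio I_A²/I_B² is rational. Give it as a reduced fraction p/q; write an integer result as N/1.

1/5

Same 5,1,6: normalisation and zero-m 3j drop out of the ratio.
A: Δ: 0! 10! 2! / 13! → 1/858; sum: t=0:+1/3628800 = 1/3628800; 3j²(5 1 6; -5 0 5) = Δ·Π!·Σ² = 1/78  (sign -1)
B: Δ: 0! 10! 2! / 13! → 1/858; sum: t=0:+1/725760 = 1/725760; 3j²(5 1 6; -4 -1 5) = Δ·Π!·Σ² = 5/78  (sign -1)
I_A²/I_B² = (1/78)/(5/78) = 1/5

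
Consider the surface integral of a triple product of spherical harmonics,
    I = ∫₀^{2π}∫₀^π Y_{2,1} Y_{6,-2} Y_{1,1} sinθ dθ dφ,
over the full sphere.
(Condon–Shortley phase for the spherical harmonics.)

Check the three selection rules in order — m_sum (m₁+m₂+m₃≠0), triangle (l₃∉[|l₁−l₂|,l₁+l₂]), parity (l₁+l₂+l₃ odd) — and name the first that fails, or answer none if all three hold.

m₁+m₂+m₃ = 1 − 2 + 1 = 0  ✓
triangle: |2−6|=4 ≤ l₃=1 ≤ 2+6=8  ✗
parity: l₁+l₂+l₃ = 9 is odd

triangle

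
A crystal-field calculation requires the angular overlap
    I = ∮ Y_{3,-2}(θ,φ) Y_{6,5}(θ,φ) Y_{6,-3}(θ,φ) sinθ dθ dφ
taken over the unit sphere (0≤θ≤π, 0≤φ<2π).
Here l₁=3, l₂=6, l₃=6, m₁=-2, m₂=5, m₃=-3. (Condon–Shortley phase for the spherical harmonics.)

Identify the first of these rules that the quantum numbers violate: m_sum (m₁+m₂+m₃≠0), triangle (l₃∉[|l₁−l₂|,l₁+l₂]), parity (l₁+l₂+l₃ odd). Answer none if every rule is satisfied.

parity

m₁+m₂+m₃ = -2 + 5 − 3 = 0  ✓
triangle: |3−6|=3 ≤ l₃=6 ≤ 3+6=9  ✓
parity: l₁+l₂+l₃ = 15 is odd  ✗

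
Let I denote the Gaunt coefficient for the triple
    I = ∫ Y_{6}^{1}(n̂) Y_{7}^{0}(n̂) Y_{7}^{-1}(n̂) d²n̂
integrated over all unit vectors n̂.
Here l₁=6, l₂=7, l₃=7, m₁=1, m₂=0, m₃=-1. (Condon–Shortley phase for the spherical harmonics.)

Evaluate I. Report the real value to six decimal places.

Rules hold: Σm=0, L=20 even, 1≤7≤13.
N = 13·15·15 = 2925
Δ = 6!·6!·8!/21! = 1/2444321880
Racah Σ t=0..6: t=0:+1/2612736000 t=1:−1/20736000 t=2:+1/1658880 t=3:−1/746496 t=4:+1/1658880 t=5:−1/20736000 t=6:+1/2612736000 = -1/4354560
⇒ 3j(6 7 7; 0 0 0)² = 1000/138567, sgn +1
Racah Σ t=0..5: t=0:+1/435456000 t=1:−1/8294400 t=2:+1/1244160 t=3:−1/995328 t=4:+1/4147200 t=5:−1/124416000 = -1/11612160
⇒ 3j(6 7 7; 1 0 -1)² = 125/92378, sgn -1
4πI² = N·(3j₀)²·(3jₘ)² = 4687500/164109517
I = -1·√(0.0285632/4π) = -0.04767589

-0.047676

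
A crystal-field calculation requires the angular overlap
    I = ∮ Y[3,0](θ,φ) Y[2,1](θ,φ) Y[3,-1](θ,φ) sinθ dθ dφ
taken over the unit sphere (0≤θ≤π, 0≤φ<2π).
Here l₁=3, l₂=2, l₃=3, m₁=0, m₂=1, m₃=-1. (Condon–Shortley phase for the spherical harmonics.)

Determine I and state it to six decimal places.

-0.059471

Checks pass: Σm=0; 8 even; l₃=3∈[1,5].
(2·3+1)(2·2+1)(2·3+1) = 245
Δ: 2! 4! 2! / 9! → 1/3780
sum: t=0:+1/24 t=1:−1/4 t=2:+1/24 = -1/6
3j²(3 2 3; 0 0 0) = Δ·Π!·Σ² = 4/105  (sign +1)
sum: t=1:−1/8 t=2:+1/12 = -1/24
3j²(3 2 3; 0 1 -1) = Δ·Π!·Σ² = 1/210  (sign -1)
combine: 4πI² = 245·4/105·1/210 = 2/45
take √, sign -1: I = -0.05947080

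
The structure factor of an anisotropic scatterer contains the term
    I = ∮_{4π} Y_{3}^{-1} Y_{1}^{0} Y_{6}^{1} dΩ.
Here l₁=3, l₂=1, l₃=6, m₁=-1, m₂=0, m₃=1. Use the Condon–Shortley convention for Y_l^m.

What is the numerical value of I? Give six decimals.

0.000000

|3−1|≤6≤3+1 violated ⇒ I = 0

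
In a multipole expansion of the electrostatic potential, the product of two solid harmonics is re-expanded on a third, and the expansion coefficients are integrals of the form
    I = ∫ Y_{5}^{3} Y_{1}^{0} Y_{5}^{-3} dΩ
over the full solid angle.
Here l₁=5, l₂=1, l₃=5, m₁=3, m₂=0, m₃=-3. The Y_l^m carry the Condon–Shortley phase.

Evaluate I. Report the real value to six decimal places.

0.000000

l₁+l₂+l₃=11 is odd: 3j(l;000)=0 ⇒ I=0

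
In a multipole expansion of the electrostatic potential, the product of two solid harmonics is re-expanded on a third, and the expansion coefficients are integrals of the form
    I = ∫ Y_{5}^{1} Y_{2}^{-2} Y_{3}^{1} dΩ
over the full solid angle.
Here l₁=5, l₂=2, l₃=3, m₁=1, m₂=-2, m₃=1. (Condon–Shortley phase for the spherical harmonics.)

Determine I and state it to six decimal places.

-0.092802

m-sum 0 ✓  L=10 even ✓  3≤3≤7 ✓
Π(2lᵢ+1) = 11×5×7 = 385
triangle coeff Δ(5,2,3) = 1/2310
Σ_t [2,2]: t=2:+1/144 = 1/144
(3j)²=10/231 [(5 2 3; 0 0 0)], sign=-1
Σ_t [0,0]: t=0:+1/1152 = 1/1152
(3j)²=1/154 [(5 2 3; 1 -2 1)], sign=+1
⇒ 4πI² = 25/231
I = (-1)√(25/231/(4π)) = -0.09280237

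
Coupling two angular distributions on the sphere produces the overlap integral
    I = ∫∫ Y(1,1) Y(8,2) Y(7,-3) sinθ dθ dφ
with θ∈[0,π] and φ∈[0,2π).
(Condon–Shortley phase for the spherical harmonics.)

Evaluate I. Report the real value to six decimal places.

Checks pass: Σm=0; 16 even; l₃=7∈[7,9].
(2·1+1)(2·8+1)(2·7+1) = 765
Δ: 2! 0! 14! / 17! → 1/2040
sum: t=1:−1/25401600 = -1/25401600
3j²(1 8 7; 0 0 0) = Δ·Π!·Σ² = 8/255  (sign +1)
sum: t=0:+1/174182400 = 1/174182400
3j²(1 8 7; 1 2 -3) = Δ·Π!·Σ² = 1/136  (sign +1)
combine: 4πI² = 765·8/255·1/136 = 3/17
take √, sign +1: I = 0.11850352

0.118504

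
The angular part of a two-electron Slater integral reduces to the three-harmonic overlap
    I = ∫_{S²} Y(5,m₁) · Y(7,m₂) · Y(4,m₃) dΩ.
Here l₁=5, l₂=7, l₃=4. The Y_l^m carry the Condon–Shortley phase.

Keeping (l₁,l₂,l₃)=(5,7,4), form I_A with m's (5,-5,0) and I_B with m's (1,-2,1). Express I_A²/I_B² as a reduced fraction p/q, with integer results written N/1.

Shared (l₁,l₂,l₃)=(5,7,4): N and (l;000)² cancel in I_A²/I_B².
A: Δ = 8!·2!·6!/17! = 1/6126120; Racah Σ t=0..0: t=0:+1/3870720 = 1/3870720; ⇒ 3j(5 7 4; 5 -5 0)² = 135/6188, sgn +1
B: Δ = 8!·2!·6!/17! = 1/6126120; Racah Σ t=2..4: t=2:+1/103680 t=3:−1/34560 t=4:+1/138240 = -1/82944; ⇒ 3j(5 7 4; 1 -2 1)² = 125/9724, sgn +1
I_A²/I_B² = (135/6188)/(125/9724) = 297/175

297/175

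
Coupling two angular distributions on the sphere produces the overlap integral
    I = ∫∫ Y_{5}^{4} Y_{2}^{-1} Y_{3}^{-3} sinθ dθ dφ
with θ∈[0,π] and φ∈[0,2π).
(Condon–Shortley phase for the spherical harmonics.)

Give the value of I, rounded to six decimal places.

0.219610

m-sum 0 ✓  L=10 even ✓  3≤3≤7 ✓
Π(2lᵢ+1) = 11×5×7 = 385
triangle coeff Δ(5,2,3) = 1/2310
Σ_t [2,2]: t=2:+1/144 = 1/144
(3j)²=10/231 [(5 2 3; 0 0 0)], sign=-1
Σ_t [1,1]: t=1:−1/4320 = -1/4320
(3j)²=2/55 [(5 2 3; 4 -1 -3)], sign=-1
⇒ 4πI² = 20/33
I = (+1)√(20/33/(4π)) = 0.21961050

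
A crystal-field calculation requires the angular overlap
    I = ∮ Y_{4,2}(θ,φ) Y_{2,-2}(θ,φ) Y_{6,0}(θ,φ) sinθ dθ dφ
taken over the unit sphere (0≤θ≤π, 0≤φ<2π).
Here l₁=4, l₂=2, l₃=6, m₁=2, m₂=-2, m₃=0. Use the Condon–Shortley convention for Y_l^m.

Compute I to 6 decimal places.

m-sum 0 ✓  L=12 even ✓  2≤6≤6 ✓
Π(2lᵢ+1) = 9×5×13 = 585
triangle coeff Δ(4,2,6) = 1/6435
Σ_t [0,0]: t=0:+1/2304 = 1/2304
(3j)²=5/143 [(4 2 6; 0 0 0)], sign=+1
Σ_t [0,0]: t=0:+1/34560 = 1/34560
(3j)²=1/429 [(4 2 6; 2 -2 0)], sign=+1
⇒ 4πI² = 75/1573
I = (+1)√(75/1573/(4π)) = 0.06159725

0.061597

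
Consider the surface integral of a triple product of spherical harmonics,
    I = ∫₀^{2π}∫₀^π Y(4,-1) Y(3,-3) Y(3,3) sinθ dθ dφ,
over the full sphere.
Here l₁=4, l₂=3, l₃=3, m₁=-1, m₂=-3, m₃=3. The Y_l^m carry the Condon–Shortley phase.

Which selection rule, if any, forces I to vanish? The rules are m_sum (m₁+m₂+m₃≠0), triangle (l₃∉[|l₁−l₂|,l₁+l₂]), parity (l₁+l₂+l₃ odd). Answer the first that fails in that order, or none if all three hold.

m_sum

Σmᵢ = -1  ✗
l₃∈[|l₁−l₂|,l₁+l₂]=[1,7], have l₃=3
Σlᵢ = 10 ⇒ even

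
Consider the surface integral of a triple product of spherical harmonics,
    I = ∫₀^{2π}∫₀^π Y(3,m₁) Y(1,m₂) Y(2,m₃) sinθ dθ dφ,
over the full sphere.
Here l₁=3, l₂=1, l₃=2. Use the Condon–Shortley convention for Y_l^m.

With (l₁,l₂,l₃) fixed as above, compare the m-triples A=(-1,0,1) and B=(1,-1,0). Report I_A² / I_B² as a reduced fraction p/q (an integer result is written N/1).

Same 3,1,2: normalisation and zero-m 3j drop out of the ratio.
A: Δ: 2! 4! 0! / 7! → 1/105; sum: t=1:−1/6 = -1/6; 3j²(3 1 2; -1 0 1) = Δ·Π!·Σ² = 8/105  (sign +1)
B: Δ: 2! 4! 0! / 7! → 1/105; sum: t=0:+1/8 = 1/8; 3j²(3 1 2; 1 -1 0) = Δ·Π!·Σ² = 2/35  (sign +1)
I_A²/I_B² = (8/105)/(2/35) = 4/3

4/3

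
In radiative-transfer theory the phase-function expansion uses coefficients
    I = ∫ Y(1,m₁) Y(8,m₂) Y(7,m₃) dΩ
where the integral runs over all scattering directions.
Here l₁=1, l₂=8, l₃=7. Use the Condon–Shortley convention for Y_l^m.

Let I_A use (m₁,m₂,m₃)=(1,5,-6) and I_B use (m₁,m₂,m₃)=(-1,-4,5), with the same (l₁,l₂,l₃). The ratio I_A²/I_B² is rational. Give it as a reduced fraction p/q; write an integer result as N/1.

l's match ⇒ only the (l;m) 3-j factors differ between A and B.
A: triangle coeff Δ(1,8,7) = 1/2040; Σ_t [0,0]: t=0:+1/12454041600 = 1/12454041600; (3j)²=1/680 [(1 8 7; 1 5 -6)], sign=-1
B: triangle coeff Δ(1,8,7) = 1/2040; Σ_t [2,2]: t=2:+1/1916006400 = 1/1916006400; (3j)²=1/340 [(1 8 7; -1 -4 5)], sign=+1
I_A²/I_B² = (1/680)/(1/340) = 1/2

1/2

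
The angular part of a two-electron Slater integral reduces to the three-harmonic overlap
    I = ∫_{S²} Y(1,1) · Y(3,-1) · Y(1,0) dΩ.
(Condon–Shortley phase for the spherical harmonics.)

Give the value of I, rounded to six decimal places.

0.000000

|1−3|≤1≤1+3 violated ⇒ I = 0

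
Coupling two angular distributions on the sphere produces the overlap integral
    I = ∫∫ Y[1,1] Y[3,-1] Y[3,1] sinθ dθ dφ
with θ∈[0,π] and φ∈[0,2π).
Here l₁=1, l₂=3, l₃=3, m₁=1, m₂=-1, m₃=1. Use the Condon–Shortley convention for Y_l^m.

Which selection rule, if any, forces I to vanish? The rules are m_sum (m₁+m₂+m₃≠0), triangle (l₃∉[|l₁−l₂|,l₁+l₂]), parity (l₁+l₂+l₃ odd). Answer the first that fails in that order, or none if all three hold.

m_sum

azimuthal sum: 1 − 1 + 1 = 1  ✗
2 ≤ 3 ≤ 4 (triangle on l)
L = 1 + 3 + 3 = 7 (odd)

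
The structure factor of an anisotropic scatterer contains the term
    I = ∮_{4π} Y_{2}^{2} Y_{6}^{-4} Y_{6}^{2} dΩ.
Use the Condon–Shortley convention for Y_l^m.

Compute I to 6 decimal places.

-0.153870

Rules hold: Σm=0, L=14 even, 4≤6≤8.
N = 5·13·13 = 845
Δ = 2!·2!·10!/15! = 1/90090
Racah Σ t=0..2: t=0:+1/69120 t=1:−1/14400 t=2:+1/69120 = -7/172800
⇒ 3j(2 6 6; 0 0 0)² = 14/715, sgn -1
Racah Σ t=0..0: t=0:+1/322560 = 1/322560
⇒ 3j(2 6 6; 2 -4 2)² = 18/1001, sgn +1
4πI² = N·(3j₀)²·(3jₘ)² = 36/121
I = -1·√(0.297521/4π) = -0.15386989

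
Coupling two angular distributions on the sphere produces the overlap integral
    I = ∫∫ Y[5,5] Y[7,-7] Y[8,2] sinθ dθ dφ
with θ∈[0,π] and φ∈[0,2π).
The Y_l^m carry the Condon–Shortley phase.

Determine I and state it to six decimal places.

m-sum 0 ✓  L=20 even ✓  2≤8≤12 ✓
Π(2lᵢ+1) = 11×15×17 = 2805
triangle coeff Δ(5,7,8) = 1/814773960
Σ_t [0,4]: t=0:+1/87091200 t=1:−1/4976640 t=2:+1/2073600 t=3:−1/4976640 t=4:+1/87091200 = 1/9676800
(3j)²=360/46189 [(5 7 8; 0 0 0)], sign=+1
Σ_t [0,0]: t=0:+1/62705664000 = 1/62705664000
(3j)²=1/3876 [(5 7 8; 5 -7 2)], sign=+1
⇒ 4πI² = 450/79781
I = (+1)√(450/79781/(4π)) = 0.02118613

0.021186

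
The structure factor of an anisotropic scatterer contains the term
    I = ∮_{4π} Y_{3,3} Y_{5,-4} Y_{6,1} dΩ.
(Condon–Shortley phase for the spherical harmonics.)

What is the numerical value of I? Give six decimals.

0.072068

m-sum 0 ✓  L=14 even ✓  2≤6≤8 ✓
Π(2lᵢ+1) = 7×11×13 = 1001
triangle coeff Δ(3,5,6) = 1/675675
Σ_t [0,2]: t=0:+1/8640 t=1:−1/2304 t=2:+1/8640 = -7/34560
(3j)²=7/429 [(3 5 6; 0 0 0)], sign=-1
Σ_t [0,0]: t=0:+1/241920 = 1/241920
(3j)²=4/1001 [(3 5 6; 3 -4 1)], sign=-1
⇒ 4πI² = 28/429
I = (+1)√(28/429/(4π)) = 0.07206849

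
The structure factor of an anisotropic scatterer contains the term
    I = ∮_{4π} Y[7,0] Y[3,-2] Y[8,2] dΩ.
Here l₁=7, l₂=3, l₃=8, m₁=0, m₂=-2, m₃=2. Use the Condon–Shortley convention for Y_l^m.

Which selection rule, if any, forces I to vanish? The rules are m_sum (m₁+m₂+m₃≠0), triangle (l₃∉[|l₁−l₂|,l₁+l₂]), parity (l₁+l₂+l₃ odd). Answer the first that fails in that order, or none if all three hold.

Σmᵢ = 0  ✓
l₃∈[|l₁−l₂|,l₁+l₂]=[4,10], have l₃=8  ✓
Σlᵢ = 18 ⇒ even  ✓

none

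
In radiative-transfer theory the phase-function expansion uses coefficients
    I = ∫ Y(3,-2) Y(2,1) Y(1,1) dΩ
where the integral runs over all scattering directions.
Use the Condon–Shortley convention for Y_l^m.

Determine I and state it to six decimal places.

Rules hold: Σm=0, L=6 even, 1≤1≤5.
N = 7·5·3 = 105
Δ = 4!·2!·0!/7! = 1/105
Racah Σ t=2..2: t=2:+1/4 = 1/4
⇒ 3j(3 2 1; 0 0 0)² = 3/35, sgn -1
Racah Σ t=3..3: t=3:−1/12 = -1/12
⇒ 3j(3 2 1; -2 1 1)² = 2/21, sgn -1
4πI² = N·(3j₀)²·(3jₘ)² = 6/7
I = +1·√(0.857143/4π) = 0.26116903

0.261169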